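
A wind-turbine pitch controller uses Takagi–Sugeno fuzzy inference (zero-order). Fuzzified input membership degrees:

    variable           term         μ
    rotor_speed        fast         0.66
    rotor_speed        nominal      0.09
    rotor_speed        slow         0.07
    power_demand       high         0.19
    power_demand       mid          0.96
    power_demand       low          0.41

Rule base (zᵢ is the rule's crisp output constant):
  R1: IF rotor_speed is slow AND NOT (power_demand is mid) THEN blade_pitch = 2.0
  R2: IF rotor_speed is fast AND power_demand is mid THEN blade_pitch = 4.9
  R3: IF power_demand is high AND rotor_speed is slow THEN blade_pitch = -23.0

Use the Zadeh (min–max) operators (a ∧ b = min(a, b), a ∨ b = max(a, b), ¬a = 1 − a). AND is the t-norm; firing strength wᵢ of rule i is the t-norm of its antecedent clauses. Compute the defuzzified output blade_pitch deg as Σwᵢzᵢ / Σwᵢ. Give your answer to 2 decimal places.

2.21

R1 (z=2.0): slow=0.07, ¬mid=1−0.96=0.04; AND[min(a, b)] → w = 0.04
R2 (z=4.9): fast=0.66, mid=0.96; AND[min(a, b)] → w = 0.66
R3 (z=-23.0): high=0.19, slow=0.07; AND[min(a, b)] → w = 0.07
Weighted average = (0.04·2.0 + 0.66·4.9 + 0.07·-23.0) / (0.04 + 0.66 + 0.07)
  = 1.7040 / 0.7700 = 2.21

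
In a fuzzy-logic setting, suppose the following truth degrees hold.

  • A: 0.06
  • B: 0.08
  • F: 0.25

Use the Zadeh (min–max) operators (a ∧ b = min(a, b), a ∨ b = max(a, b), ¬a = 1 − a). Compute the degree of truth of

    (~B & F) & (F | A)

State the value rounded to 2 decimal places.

~B = 1 − 0.08 = 0.92
~B & F = min(a, b) on (0.92, 0.25) = 0.25
F | A = max(a, b) on (0.25, 0.06) = 0.25
(~B & F) & (F | A) = min(a, b) on (0.25, 0.25) = 0.25

0.25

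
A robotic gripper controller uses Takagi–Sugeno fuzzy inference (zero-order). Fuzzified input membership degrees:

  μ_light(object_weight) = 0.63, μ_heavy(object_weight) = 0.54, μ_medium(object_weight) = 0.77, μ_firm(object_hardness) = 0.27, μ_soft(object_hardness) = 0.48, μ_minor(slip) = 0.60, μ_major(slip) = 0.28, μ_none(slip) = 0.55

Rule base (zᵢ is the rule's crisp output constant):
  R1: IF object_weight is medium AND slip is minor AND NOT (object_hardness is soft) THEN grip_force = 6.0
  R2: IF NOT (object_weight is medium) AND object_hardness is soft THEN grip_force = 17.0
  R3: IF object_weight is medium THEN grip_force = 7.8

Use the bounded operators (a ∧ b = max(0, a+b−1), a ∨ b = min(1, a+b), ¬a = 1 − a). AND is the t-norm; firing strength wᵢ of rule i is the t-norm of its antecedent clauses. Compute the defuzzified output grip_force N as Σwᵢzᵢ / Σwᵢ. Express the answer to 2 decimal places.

7.80

R1 (z=6.0): medium=0.77, minor=0.60, ¬soft=1−0.48=0.52; AND[max(0, a+b−1)] → w = 0.00
R2 (z=17.0): ¬medium=1−0.77=0.23, soft=0.48; AND[max(0, a+b−1)] → w = 0.00
R3 (z=7.8): medium=0.77 → w = 0.77
Weighted average = (0.00·6.0 + 0.00·17.0 + 0.77·7.8) / (0.00 + 0.00 + 0.77)
  = 6.0060 / 0.7700 = 7.80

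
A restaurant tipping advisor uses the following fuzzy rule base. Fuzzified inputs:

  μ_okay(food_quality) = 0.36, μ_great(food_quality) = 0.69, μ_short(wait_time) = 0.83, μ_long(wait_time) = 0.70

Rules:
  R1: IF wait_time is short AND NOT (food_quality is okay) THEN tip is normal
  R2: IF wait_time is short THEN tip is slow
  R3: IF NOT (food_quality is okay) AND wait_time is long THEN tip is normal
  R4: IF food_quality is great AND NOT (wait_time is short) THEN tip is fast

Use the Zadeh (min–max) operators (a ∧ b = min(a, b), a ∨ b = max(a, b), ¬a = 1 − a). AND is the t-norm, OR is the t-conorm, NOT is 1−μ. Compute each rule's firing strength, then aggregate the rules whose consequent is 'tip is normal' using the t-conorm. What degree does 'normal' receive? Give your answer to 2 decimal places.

0.64

R1: short=0.83, ¬okay=1−0.36=0.64; AND[min(a, b)] → w = 0.64
R2: short=0.83 → w = 0.83
R3: ¬okay=1−0.36=0.64, long=0.70; AND[min(a, b)] → w = 0.64
R4: great=0.69, ¬short=1−0.83=0.17; AND[min(a, b)] → w = 0.17
Rules with consequent 'normal': {R1, R3} → strengths 0.64, 0.64
Aggregate via t-conorm [max(a, b)]: 0.64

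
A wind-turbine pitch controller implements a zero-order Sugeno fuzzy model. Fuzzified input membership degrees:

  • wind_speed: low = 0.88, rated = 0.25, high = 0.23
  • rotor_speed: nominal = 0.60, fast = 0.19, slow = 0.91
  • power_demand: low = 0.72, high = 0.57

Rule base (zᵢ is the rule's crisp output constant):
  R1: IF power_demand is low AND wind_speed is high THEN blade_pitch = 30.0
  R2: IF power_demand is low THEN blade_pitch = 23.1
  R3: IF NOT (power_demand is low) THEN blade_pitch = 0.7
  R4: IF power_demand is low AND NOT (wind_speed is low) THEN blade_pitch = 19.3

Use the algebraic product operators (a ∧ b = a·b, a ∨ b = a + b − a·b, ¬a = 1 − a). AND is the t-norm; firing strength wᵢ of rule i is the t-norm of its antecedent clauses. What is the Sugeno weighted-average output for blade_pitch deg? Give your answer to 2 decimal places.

18.74

R1 (z=30.0): low=0.72, high=0.23; AND[a·b] → w = 0.1656
R2 (z=23.1): low=0.72 → w = 0.7200
R3 (z=0.7): ¬low=1−0.72=0.28 → w = 0.2800
R4 (z=19.3): low=0.72, ¬low=1−0.88=0.12; AND[a·b] → w = 0.0864
Weighted average = (0.1656·30.0 + 0.7200·23.1 + 0.2800·0.7 + 0.0864·19.3) / (0.1656 + 0.7200 + 0.2800 + 0.0864)
  = 23.4635 / 1.2520 = 18.74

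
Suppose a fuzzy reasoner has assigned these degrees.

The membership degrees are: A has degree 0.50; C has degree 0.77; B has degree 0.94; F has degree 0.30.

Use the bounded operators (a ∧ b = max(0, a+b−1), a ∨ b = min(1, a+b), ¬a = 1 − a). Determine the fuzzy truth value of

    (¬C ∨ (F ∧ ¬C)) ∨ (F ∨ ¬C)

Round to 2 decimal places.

0.76

¬C = 1 − 0.77 = 0.23
¬C = 1 − 0.77 = 0.23
F ∧ ¬C = max(0, a+b−1) on (0.30, 0.23) = 0.00
¬C ∨ (F ∧ ¬C) = min(1, a+b) on (0.23, 0.00) = 0.23
¬C = 1 − 0.77 = 0.23
F ∨ ¬C = min(1, a+b) on (0.30, 0.23) = 0.53
(¬C ∨ (F ∧ ¬C)) ∨ (F ∨ ¬C) = min(1, a+b) on (0.23, 0.53) = 0.76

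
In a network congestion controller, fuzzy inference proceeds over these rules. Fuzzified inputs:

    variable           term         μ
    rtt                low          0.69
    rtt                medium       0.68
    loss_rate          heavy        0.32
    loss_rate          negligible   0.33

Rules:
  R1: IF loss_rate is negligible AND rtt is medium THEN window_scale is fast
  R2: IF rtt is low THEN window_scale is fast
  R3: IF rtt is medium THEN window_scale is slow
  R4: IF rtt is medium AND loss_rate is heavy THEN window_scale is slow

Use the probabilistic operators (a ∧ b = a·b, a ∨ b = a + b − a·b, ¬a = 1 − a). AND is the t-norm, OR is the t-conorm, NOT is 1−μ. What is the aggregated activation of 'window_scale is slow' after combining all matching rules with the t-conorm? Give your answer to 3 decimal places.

R1: negligible=0.33, medium=0.68; AND[a·b] → w = 0.2244
R2: low=0.69 → w = 0.6900
R3: medium=0.68 → w = 0.6800
R4: medium=0.68, heavy=0.32; AND[a·b] → w = 0.2176
Rules with consequent 'slow': {R3, R4} → strengths 0.6800, 0.2176
Aggregate via t-conorm [a + b − a·b]: 0.7496

0.750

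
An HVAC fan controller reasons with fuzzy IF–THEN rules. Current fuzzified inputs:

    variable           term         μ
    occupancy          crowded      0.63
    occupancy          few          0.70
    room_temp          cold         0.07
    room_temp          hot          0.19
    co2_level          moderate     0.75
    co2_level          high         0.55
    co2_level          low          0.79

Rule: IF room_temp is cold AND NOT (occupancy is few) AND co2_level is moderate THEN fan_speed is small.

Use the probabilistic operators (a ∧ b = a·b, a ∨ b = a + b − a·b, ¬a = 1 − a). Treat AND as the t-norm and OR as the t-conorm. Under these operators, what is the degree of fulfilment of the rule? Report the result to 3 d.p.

0.016

firing strength: cold=0.07, ¬few=1−0.70=0.30, moderate=0.75; AND[a·b] → w = 0.0158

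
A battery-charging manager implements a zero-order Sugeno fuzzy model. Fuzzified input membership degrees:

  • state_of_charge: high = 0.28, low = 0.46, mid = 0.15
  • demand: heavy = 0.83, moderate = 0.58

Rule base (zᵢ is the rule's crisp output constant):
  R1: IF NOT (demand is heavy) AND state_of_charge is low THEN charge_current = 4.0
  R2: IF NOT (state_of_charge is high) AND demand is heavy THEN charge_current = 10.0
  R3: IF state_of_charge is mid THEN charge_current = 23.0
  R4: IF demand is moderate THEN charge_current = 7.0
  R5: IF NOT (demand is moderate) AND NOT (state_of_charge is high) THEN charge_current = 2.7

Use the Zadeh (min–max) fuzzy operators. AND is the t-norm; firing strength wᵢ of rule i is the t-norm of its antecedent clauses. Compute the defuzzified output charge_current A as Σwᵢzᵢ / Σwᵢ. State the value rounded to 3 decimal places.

R1 (z=4.0): ¬heavy=1−0.83=0.17, low=0.46; AND[min(a, b)] → w = 0.17
R2 (z=10.0): ¬high=1−0.28=0.72, heavy=0.83; AND[min(a, b)] → w = 0.72
R3 (z=23.0): mid=0.15 → w = 0.15
R4 (z=7.0): moderate=0.58 → w = 0.58
R5 (z=2.7): ¬moderate=1−0.58=0.42, ¬high=1−0.28=0.72; AND[min(a, b)] → w = 0.42
Weighted average = (0.17·4.0 + 0.72·10.0 + 0.15·23.0 + 0.58·7.0 + 0.42·2.7) / (0.17 + 0.72 + 0.15 + 0.58 + 0.42)
  = 16.5240 / 2.0400 = 8.100

8.100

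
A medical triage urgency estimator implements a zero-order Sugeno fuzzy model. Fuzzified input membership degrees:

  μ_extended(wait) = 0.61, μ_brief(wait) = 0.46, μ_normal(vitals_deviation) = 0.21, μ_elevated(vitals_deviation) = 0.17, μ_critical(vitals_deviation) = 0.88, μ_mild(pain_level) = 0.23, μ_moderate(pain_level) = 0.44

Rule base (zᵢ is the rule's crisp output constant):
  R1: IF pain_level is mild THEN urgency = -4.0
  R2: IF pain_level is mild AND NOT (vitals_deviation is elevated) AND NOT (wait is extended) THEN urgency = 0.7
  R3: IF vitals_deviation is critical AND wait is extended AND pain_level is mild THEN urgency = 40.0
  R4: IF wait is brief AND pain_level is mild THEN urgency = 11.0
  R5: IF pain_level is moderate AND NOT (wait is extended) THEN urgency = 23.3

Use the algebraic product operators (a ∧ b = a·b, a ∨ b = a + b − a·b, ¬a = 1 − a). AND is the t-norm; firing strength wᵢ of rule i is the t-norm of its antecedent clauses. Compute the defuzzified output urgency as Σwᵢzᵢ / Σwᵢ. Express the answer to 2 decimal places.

R1 (z=-4.0): mild=0.23 → w = 0.2300
R2 (z=0.7): mild=0.23, ¬elevated=1−0.17=0.83, ¬extended=1−0.61=0.39; AND[a·b] → w = 0.0745
R3 (z=40.0): critical=0.88, extended=0.61, mild=0.23; AND[a·b] → w = 0.1235
R4 (z=11.0): brief=0.46, mild=0.23; AND[a·b] → w = 0.1058
R5 (z=23.3): moderate=0.44, ¬extended=1−0.61=0.39; AND[a·b] → w = 0.1716
Weighted average = (0.2300·-4.0 + 0.0745·0.7 + 0.1235·40.0 + 0.1058·11.0 + 0.1716·23.3) / (0.2300 + 0.0745 + 0.1235 + 0.1058 + 0.1716)
  = 9.2328 / 0.7053 = 13.09

13.09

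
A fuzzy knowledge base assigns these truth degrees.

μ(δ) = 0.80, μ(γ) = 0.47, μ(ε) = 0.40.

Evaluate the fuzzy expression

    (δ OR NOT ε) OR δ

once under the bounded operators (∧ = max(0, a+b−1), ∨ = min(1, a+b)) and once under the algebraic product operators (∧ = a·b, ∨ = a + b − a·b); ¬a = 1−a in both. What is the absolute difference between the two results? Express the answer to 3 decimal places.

Under bounded:
  NOT ε = 1 − 0.40 = 0.60
  δ OR NOT ε = min(1, a+b) on (0.80, 0.60) = 1.00
  (δ OR NOT ε) OR δ = min(1, a+b) on (1.00, 0.80) = 1.00
  → value = 1.0000
Under algebraic product:
  NOT ε = 1 − 0.4000 = 0.6000
  δ OR NOT ε = a + b − a·b on (0.8000, 0.6000) = 0.9200
  (δ OR NOT ε) OR δ = a + b − a·b on (0.9200, 0.8000) = 0.9840
  → value = 0.9840
|1.0000 − 0.9840| = 0.016

0.016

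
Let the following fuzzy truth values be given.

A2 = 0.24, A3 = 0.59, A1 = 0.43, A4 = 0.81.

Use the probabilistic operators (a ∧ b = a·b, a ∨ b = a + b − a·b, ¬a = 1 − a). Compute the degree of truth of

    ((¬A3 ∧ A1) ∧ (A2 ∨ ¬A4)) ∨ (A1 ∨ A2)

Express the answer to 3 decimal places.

¬A3 = 1 − 0.5900 = 0.4100
¬A3 ∧ A1 = a·b on (0.4100, 0.4300) = 0.1763
¬A4 = 1 − 0.8100 = 0.1900
A2 ∨ ¬A4 = a + b − a·b on (0.2400, 0.1900) = 0.3844
(¬A3 ∧ A1) ∧ (A2 ∨ ¬A4) = a·b on (0.1763, 0.3844) = 0.0678
A1 ∨ A2 = a + b − a·b on (0.4300, 0.2400) = 0.5668
((¬A3 ∧ A1) ∧ (A2 ∨ ¬A4)) ∨ (A1 ∨ A2) = a + b − a·b on (0.0678, 0.5668) = 0.5962

0.596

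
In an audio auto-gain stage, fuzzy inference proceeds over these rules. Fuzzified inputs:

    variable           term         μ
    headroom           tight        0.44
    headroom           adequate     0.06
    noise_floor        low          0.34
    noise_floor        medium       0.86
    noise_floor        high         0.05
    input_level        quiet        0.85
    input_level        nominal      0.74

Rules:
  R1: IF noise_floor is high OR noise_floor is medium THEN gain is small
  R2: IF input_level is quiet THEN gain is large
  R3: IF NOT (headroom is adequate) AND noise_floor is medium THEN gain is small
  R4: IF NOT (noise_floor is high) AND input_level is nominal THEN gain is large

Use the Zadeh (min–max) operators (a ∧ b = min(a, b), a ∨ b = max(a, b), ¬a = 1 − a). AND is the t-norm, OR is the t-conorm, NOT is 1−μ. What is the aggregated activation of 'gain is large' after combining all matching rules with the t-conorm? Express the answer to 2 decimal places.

0.85

R1: high=0.05, medium=0.86; OR[max(a, b)] → w = 0.86
R2: quiet=0.85 → w = 0.85
R3: ¬adequate=1−0.06=0.94, medium=0.86; AND[min(a, b)] → w = 0.86
R4: ¬high=1−0.05=0.95, nominal=0.74; AND[min(a, b)] → w = 0.74
Rules with consequent 'large': {R2, R4} → strengths 0.85, 0.74
Aggregate via t-conorm [max(a, b)]: 0.85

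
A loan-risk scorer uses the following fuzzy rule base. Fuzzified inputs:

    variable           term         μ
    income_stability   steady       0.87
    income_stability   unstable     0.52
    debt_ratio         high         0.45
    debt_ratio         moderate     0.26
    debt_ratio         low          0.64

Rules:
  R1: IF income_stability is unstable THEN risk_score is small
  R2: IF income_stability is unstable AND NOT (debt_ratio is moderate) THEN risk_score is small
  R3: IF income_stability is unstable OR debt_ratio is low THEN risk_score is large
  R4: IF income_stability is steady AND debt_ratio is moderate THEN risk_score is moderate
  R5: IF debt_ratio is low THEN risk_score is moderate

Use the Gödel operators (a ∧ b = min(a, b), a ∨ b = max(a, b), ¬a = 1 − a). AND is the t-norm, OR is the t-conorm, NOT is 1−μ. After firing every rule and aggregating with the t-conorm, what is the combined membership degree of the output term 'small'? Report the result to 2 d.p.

R1: unstable=0.52 → w = 0.52
R2: unstable=0.52, ¬moderate=1−0.26=0.74; AND[min(a, b)] → w = 0.52
R3: unstable=0.52, low=0.64; OR[max(a, b)] → w = 0.64
R4: steady=0.87, moderate=0.26; AND[min(a, b)] → w = 0.26
R5: low=0.64 → w = 0.64
Rules with consequent 'small': {R1, R2} → strengths 0.52, 0.52
Aggregate via t-conorm [max(a, b)]: 0.52

0.52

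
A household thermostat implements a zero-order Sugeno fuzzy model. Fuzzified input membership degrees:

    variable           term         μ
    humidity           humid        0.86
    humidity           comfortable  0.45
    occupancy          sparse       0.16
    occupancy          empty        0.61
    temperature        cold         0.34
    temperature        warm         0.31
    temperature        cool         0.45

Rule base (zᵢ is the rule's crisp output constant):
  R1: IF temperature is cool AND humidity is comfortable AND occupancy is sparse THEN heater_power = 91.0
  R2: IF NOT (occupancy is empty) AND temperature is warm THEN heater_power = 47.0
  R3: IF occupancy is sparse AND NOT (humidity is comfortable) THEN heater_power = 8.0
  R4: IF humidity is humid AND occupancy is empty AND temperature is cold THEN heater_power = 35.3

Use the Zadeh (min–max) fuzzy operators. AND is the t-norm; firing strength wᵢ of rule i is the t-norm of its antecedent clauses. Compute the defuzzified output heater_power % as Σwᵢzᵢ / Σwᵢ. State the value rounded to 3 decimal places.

R1 (z=91.0): cool=0.45, comfortable=0.45, sparse=0.16; AND[min(a, b)] → w = 0.16
R2 (z=47.0): ¬empty=1−0.61=0.39, warm=0.31; AND[min(a, b)] → w = 0.31
R3 (z=8.0): sparse=0.16, ¬comfortable=1−0.45=0.55; AND[min(a, b)] → w = 0.16
R4 (z=35.3): humid=0.86, empty=0.61, cold=0.34; AND[min(a, b)] → w = 0.34
Weighted average = (0.16·91.0 + 0.31·47.0 + 0.16·8.0 + 0.34·35.3) / (0.16 + 0.31 + 0.16 + 0.34)
  = 42.4120 / 0.9700 = 43.724

43.724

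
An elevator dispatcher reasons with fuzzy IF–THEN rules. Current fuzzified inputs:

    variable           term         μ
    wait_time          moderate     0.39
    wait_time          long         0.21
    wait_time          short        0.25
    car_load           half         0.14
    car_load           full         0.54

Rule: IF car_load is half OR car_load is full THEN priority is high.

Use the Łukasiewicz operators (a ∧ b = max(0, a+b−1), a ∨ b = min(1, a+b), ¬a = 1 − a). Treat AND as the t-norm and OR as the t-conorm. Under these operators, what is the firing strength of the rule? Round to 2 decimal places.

0.68

firing strength: half=0.14, full=0.54; OR[min(1, a+b)] → w = 0.68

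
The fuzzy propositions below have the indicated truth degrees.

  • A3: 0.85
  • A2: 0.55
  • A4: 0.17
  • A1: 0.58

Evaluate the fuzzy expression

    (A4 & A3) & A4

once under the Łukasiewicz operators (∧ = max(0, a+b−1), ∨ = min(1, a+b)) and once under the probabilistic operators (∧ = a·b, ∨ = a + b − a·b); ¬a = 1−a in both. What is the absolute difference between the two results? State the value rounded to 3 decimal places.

0.025

Under Łukasiewicz:
  A4 & A3 = max(0, a+b−1) on (0.17, 0.85) = 0.02
  (A4 & A3) & A4 = max(0, a+b−1) on (0.02, 0.17) = 0.00
  → value = 0.0000
Under probabilistic:
  A4 & A3 = a·b on (0.1700, 0.8500) = 0.1445
  (A4 & A3) & A4 = a·b on (0.1445, 0.1700) = 0.0246
  → value = 0.0246
|0.0000 − 0.0246| = 0.025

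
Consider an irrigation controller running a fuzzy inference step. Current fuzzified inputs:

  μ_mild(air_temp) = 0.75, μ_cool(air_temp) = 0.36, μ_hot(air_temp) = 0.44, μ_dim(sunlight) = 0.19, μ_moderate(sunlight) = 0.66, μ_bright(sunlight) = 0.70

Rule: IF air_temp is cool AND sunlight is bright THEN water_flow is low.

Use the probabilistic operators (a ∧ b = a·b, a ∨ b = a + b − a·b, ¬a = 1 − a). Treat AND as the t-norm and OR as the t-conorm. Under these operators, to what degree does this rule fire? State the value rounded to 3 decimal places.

firing strength: cool=0.36, bright=0.70; AND[a·b] → w = 0.2520

0.252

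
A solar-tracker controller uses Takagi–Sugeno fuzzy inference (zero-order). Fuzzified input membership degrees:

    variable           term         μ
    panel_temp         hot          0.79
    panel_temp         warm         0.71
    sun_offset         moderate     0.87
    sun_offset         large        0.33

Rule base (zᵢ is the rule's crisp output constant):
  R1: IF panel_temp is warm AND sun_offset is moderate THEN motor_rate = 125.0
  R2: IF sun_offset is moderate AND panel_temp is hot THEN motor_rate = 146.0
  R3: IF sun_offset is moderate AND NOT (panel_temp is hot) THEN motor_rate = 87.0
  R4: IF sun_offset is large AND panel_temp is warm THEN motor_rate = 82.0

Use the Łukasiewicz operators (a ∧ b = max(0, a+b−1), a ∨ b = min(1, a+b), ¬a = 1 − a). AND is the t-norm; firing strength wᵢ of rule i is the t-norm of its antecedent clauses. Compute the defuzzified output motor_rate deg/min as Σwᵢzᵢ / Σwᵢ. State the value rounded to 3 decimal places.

131.691

R1 (z=125.0): warm=0.71, moderate=0.87; AND[max(0, a+b−1)] → w = 0.58
R2 (z=146.0): moderate=0.87, hot=0.79; AND[max(0, a+b−1)] → w = 0.66
R3 (z=87.0): moderate=0.87, ¬hot=1−0.79=0.21; AND[max(0, a+b−1)] → w = 0.08
R4 (z=82.0): large=0.33, warm=0.71; AND[max(0, a+b−1)] → w = 0.04
Weighted average = (0.58·125.0 + 0.66·146.0 + 0.08·87.0 + 0.04·82.0) / (0.58 + 0.66 + 0.08 + 0.04)
  = 179.1000 / 1.3600 = 131.691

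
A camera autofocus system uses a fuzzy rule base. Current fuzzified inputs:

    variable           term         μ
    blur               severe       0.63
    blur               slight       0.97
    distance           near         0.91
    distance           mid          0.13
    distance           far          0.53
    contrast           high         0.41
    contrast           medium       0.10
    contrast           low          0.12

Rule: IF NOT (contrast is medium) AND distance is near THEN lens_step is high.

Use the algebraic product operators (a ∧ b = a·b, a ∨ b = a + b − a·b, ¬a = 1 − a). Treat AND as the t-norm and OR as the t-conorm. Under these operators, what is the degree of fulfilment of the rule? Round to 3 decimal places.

firing strength: ¬medium=1−0.10=0.90, near=0.91; AND[a·b] → w = 0.8190

0.819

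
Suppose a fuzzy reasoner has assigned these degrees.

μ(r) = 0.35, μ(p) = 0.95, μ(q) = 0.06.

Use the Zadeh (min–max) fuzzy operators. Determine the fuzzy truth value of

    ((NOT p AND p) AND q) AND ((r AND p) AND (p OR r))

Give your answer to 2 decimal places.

0.05

NOT p = 1 − 0.95 = 0.05
NOT p AND p = min(a, b) on (0.05, 0.95) = 0.05
(NOT p AND p) AND q = min(a, b) on (0.05, 0.06) = 0.05
r AND p = min(a, b) on (0.35, 0.95) = 0.35
p OR r = max(a, b) on (0.95, 0.35) = 0.95
(r AND p) AND (p OR r) = min(a, b) on (0.35, 0.95) = 0.35
((NOT p AND p) AND q) AND ((r AND p) AND (p OR r)) = min(a, b) on (0.05, 0.35) = 0.05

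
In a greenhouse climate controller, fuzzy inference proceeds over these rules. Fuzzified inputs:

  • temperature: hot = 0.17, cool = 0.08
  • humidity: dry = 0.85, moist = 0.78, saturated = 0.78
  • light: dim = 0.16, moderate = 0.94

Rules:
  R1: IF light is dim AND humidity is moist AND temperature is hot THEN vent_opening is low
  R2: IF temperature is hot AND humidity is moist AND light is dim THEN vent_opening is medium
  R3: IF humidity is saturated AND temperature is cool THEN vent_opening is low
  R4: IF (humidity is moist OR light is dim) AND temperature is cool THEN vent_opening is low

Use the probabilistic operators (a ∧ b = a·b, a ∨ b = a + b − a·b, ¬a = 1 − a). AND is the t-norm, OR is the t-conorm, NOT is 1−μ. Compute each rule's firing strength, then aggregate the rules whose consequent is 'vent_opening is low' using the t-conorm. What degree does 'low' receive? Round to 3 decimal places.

R1: dim=0.16, moist=0.78, hot=0.17; AND[a·b] → w = 0.0212
R2: hot=0.17, moist=0.78, dim=0.16; AND[a·b] → w = 0.0212
R3: saturated=0.78, cool=0.08; AND[a·b] → w = 0.0624
R4: (moist=0.78 OR dim=0.16) = 0.8152; AND[a·b] with cool=0.08 → w = 0.0652
Rules with consequent 'low': {R1, R3, R4} → strengths 0.0212, 0.0624, 0.0652
Aggregate via t-conorm [a + b − a·b]: 0.1421

0.142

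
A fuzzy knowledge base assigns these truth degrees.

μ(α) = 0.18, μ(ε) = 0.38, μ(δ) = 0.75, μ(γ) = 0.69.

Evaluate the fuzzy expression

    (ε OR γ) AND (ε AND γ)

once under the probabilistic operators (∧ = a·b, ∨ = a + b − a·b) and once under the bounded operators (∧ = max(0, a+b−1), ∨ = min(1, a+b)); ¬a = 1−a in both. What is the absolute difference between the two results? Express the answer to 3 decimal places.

Under probabilistic:
  ε OR γ = a + b − a·b on (0.3800, 0.6900) = 0.8078
  ε AND γ = a·b on (0.3800, 0.6900) = 0.2622
  (ε OR γ) AND (ε AND γ) = a·b on (0.8078, 0.2622) = 0.2118
  → value = 0.2118
Under bounded:
  ε OR γ = min(1, a+b) on (0.38, 0.69) = 1.00
  ε AND γ = max(0, a+b−1) on (0.38, 0.69) = 0.07
  (ε OR γ) AND (ε AND γ) = max(0, a+b−1) on (1.00, 0.07) = 0.07
  → value = 0.0700
|0.2118 − 0.0700| = 0.142

0.142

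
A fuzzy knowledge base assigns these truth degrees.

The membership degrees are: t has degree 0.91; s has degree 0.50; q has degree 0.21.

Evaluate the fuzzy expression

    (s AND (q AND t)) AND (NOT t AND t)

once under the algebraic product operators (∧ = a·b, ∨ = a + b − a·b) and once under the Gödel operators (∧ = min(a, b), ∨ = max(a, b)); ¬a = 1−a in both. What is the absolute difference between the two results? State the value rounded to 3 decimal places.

Under algebraic product:
  q AND t = a·b on (0.2100, 0.9100) = 0.1911
  s AND (q AND t) = a·b on (0.5000, 0.1911) = 0.0955
  NOT t = 1 − 0.9100 = 0.0900
  NOT t AND t = a·b on (0.0900, 0.9100) = 0.0819
  (s AND (q AND t)) AND (NOT t AND t) = a·b on (0.0955, 0.0819) = 0.0078
  → value = 0.0078
Under Gödel:
  q AND t = min(a, b) on (0.21, 0.91) = 0.21
  s AND (q AND t) = min(a, b) on (0.50, 0.21) = 0.21
  NOT t = 1 − 0.91 = 0.09
  NOT t AND t = min(a, b) on (0.09, 0.91) = 0.09
  (s AND (q AND t)) AND (NOT t AND t) = min(a, b) on (0.21, 0.09) = 0.09
  → value = 0.0900
|0.0078 − 0.0900| = 0.082

0.082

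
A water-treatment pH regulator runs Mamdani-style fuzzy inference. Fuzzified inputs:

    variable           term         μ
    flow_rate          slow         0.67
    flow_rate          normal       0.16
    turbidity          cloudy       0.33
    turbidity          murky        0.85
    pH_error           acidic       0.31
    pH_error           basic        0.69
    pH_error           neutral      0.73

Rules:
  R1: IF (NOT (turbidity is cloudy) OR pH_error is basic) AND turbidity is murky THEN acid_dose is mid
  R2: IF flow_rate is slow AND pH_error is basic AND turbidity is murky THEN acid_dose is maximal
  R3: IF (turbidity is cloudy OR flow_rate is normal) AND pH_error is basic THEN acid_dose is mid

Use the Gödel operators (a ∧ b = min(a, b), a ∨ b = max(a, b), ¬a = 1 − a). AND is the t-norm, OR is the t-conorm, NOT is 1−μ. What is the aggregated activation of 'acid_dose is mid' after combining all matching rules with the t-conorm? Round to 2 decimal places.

0.69

R1: (¬cloudy=1−0.33=0.67 OR basic=0.69) = 0.69; AND[min(a, b)] with murky=0.85 → w = 0.69
R2: slow=0.67, basic=0.69, murky=0.85; AND[min(a, b)] → w = 0.67
R3: (cloudy=0.33 OR normal=0.16) = 0.33; AND[min(a, b)] with basic=0.69 → w = 0.33
Rules with consequent 'mid': {R1, R3} → strengths 0.69, 0.33
Aggregate via t-conorm [max(a, b)]: 0.69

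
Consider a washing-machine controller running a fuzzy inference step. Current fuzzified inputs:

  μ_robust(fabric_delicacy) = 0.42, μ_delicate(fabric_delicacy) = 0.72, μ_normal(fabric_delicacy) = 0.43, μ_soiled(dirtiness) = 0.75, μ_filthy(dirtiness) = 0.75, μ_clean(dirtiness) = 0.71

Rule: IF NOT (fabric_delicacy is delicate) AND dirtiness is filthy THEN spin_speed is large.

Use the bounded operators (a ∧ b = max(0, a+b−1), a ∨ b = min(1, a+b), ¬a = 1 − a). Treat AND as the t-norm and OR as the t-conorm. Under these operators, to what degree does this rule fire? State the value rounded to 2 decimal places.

0.03

firing strength: ¬delicate=1−0.72=0.28, filthy=0.75; AND[max(0, a+b−1)] → w = 0.03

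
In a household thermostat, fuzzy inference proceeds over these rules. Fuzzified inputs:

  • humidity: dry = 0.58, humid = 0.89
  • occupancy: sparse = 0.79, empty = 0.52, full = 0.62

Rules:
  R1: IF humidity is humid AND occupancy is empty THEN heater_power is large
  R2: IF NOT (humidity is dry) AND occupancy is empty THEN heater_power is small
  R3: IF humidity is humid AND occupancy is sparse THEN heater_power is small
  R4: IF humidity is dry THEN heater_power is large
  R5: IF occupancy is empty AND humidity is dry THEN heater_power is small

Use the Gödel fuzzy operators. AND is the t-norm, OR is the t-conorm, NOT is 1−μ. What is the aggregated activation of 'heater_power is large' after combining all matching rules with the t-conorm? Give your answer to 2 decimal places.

0.58

R1: humid=0.89, empty=0.52; AND[min(a, b)] → w = 0.52
R2: ¬dry=1−0.58=0.42, empty=0.52; AND[min(a, b)] → w = 0.42
R3: humid=0.89, sparse=0.79; AND[min(a, b)] → w = 0.79
R4: dry=0.58 → w = 0.58
R5: empty=0.52, dry=0.58; AND[min(a, b)] → w = 0.52
Rules with consequent 'large': {R1, R4} → strengths 0.52, 0.58
Aggregate via t-conorm [max(a, b)]: 0.58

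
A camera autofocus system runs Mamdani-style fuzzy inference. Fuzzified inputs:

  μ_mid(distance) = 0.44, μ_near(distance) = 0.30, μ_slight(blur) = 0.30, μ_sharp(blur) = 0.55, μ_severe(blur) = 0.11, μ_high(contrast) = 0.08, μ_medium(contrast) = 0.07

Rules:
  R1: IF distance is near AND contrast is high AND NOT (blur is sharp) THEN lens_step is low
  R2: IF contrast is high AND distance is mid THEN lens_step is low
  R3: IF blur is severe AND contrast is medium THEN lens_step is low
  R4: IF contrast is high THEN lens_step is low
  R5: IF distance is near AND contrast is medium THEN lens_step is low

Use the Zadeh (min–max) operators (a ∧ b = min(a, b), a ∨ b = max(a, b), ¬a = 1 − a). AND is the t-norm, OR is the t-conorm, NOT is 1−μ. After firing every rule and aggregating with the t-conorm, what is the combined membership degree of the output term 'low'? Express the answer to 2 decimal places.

R1: near=0.30, high=0.08, ¬sharp=1−0.55=0.45; AND[min(a, b)] → w = 0.08
R2: high=0.08, mid=0.44; AND[min(a, b)] → w = 0.08
R3: severe=0.11, medium=0.07; AND[min(a, b)] → w = 0.07
R4: high=0.08 → w = 0.08
R5: near=0.30, medium=0.07; AND[min(a, b)] → w = 0.07
Rules with consequent 'low': {R1, R2, R3, R4, R5} → strengths 0.08, 0.08, 0.07, 0.08, 0.07
Aggregate via t-conorm [max(a, b)]: 0.08

0.08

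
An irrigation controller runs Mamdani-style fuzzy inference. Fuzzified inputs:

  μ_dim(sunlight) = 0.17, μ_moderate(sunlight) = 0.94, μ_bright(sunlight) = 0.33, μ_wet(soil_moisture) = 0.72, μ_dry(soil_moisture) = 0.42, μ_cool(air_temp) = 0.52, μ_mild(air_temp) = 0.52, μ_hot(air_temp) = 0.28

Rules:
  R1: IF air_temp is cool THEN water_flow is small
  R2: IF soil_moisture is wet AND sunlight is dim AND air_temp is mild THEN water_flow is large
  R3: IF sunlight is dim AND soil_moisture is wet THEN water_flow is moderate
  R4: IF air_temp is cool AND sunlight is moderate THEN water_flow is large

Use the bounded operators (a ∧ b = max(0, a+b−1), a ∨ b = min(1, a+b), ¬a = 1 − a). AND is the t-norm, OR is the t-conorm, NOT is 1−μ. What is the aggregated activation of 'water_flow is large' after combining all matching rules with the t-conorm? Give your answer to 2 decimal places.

0.46

R1: cool=0.52 → w = 0.52
R2: wet=0.72, dim=0.17, mild=0.52; AND[max(0, a+b−1)] → w = 0.00
R3: dim=0.17, wet=0.72; AND[max(0, a+b−1)] → w = 0.00
R4: cool=0.52, moderate=0.94; AND[max(0, a+b−1)] → w = 0.46
Rules with consequent 'large': {R2, R4} → strengths 0.00, 0.46
Aggregate via t-conorm [min(1, a+b)]: 0.46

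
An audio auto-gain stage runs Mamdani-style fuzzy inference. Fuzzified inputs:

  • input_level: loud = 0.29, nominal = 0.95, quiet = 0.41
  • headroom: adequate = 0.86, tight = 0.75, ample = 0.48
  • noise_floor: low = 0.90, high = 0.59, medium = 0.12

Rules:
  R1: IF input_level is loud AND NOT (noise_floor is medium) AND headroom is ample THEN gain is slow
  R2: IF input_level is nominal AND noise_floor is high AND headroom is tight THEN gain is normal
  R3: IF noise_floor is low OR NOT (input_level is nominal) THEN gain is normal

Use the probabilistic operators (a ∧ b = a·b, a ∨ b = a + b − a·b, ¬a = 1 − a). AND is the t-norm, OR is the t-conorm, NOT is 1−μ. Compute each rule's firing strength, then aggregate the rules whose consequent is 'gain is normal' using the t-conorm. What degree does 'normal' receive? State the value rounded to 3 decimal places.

0.945

R1: loud=0.29, ¬medium=1−0.12=0.88, ample=0.48; AND[a·b] → w = 0.1225
R2: nominal=0.95, high=0.59, tight=0.75; AND[a·b] → w = 0.4204
R3: low=0.90, ¬nominal=1−0.95=0.05; OR[a + b − a·b] → w = 0.9050
Rules with consequent 'normal': {R2, R3} → strengths 0.4204, 0.9050
Aggregate via t-conorm [a + b − a·b]: 0.9449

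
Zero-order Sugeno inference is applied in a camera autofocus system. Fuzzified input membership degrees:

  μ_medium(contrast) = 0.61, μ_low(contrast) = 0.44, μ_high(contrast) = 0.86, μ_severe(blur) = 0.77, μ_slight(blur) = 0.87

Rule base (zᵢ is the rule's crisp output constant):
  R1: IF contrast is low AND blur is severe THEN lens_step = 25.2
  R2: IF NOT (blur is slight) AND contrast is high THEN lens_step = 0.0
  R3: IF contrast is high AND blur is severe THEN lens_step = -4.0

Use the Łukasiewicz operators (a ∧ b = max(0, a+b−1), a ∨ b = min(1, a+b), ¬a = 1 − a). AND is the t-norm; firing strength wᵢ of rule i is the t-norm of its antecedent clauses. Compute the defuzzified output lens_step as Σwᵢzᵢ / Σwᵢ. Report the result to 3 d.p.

3.300

R1 (z=25.2): low=0.44, severe=0.77; AND[max(0, a+b−1)] → w = 0.21
R2 (z=0.0): ¬slight=1−0.87=0.13, high=0.86; AND[max(0, a+b−1)] → w = 0.00
R3 (z=-4.0): high=0.86, severe=0.77; AND[max(0, a+b−1)] → w = 0.63
Weighted average = (0.21·25.2 + 0.00·0.0 + 0.63·-4.0) / (0.21 + 0.00 + 0.63)
  = 2.7720 / 0.8400 = 3.300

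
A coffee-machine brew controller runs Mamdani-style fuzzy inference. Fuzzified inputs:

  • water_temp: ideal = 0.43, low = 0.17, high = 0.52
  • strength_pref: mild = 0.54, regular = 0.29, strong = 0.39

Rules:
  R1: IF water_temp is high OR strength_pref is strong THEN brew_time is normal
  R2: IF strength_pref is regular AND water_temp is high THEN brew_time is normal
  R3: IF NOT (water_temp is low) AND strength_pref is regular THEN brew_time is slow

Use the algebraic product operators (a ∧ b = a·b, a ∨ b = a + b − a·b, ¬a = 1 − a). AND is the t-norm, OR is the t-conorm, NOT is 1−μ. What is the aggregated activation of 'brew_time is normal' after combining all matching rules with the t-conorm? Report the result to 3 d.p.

0.751

R1: high=0.52, strong=0.39; OR[a + b − a·b] → w = 0.7072
R2: regular=0.29, high=0.52; AND[a·b] → w = 0.1508
R3: ¬low=1−0.17=0.83, regular=0.29; AND[a·b] → w = 0.2407
Rules with consequent 'normal': {R1, R2} → strengths 0.7072, 0.1508
Aggregate via t-conorm [a + b − a·b]: 0.7514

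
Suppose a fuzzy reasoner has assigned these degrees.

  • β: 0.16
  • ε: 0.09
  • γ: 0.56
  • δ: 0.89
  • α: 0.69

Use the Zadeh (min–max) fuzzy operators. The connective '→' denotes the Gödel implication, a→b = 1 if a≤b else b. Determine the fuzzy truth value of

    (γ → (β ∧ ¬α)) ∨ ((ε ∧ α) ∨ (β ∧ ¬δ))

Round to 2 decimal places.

¬α = 1 − 0.69 = 0.31
β ∧ ¬α = min(a, b) on (0.16, 0.31) = 0.16
γ → (β ∧ ¬α)  [Gödel: 1 if a≤b else b] with a=0.56, b=0.16 → 0.16
ε ∧ α = min(a, b) on (0.09, 0.69) = 0.09
¬δ = 1 − 0.89 = 0.11
β ∧ ¬δ = min(a, b) on (0.16, 0.11) = 0.11
(ε ∧ α) ∨ (β ∧ ¬δ) = max(a, b) on (0.09, 0.11) = 0.11
(γ → (β ∧ ¬α)) ∨ ((ε ∧ α) ∨ (β ∧ ¬δ)) = max(a, b) on (0.16, 0.11) = 0.16

0.16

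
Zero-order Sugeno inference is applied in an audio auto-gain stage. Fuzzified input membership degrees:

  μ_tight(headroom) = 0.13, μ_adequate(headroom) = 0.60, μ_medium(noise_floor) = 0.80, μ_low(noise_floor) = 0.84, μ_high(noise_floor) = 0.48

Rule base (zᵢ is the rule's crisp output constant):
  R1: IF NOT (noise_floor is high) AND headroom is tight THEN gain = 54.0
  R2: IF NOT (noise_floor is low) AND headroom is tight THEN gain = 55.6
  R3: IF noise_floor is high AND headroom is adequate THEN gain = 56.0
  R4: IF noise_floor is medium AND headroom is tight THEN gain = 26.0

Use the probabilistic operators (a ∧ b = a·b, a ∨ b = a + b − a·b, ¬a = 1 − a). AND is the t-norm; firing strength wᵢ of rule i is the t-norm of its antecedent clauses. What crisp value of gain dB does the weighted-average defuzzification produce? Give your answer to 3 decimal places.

R1 (z=54.0): ¬high=1−0.48=0.52, tight=0.13; AND[a·b] → w = 0.0676
R2 (z=55.6): ¬low=1−0.84=0.16, tight=0.13; AND[a·b] → w = 0.0208
R3 (z=56.0): high=0.48, adequate=0.60; AND[a·b] → w = 0.2880
R4 (z=26.0): medium=0.80, tight=0.13; AND[a·b] → w = 0.1040
Weighted average = (0.0676·54.0 + 0.0208·55.6 + 0.2880·56.0 + 0.1040·26.0) / (0.0676 + 0.0208 + 0.2880 + 0.1040)
  = 23.6389 / 0.4804 = 49.207

49.207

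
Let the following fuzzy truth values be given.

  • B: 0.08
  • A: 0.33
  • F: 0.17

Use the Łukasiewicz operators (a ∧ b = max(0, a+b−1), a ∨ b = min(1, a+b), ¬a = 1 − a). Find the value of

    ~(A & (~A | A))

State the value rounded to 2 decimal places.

0.67

~A = 1 − 0.33 = 0.67
~A | A = min(1, a+b) on (0.67, 0.33) = 1.00
A & (~A | A) = max(0, a+b−1) on (0.33, 1.00) = 0.33
~(A & (~A | A)) = 1 − 0.33 = 0.67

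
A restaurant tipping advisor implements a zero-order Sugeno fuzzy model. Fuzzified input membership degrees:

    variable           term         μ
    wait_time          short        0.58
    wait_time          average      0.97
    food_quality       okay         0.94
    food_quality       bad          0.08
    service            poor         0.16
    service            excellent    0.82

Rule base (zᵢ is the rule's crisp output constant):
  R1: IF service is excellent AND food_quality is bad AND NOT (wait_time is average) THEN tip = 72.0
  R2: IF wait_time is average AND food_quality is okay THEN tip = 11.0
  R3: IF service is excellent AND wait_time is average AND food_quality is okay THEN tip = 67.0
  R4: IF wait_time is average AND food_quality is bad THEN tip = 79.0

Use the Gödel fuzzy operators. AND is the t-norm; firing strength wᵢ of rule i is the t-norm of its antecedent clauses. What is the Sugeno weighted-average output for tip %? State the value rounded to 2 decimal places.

39.44

R1 (z=72.0): excellent=0.82, bad=0.08, ¬average=1−0.97=0.03; AND[min(a, b)] → w = 0.03
R2 (z=11.0): average=0.97, okay=0.94; AND[min(a, b)] → w = 0.94
R3 (z=67.0): excellent=0.82, average=0.97, okay=0.94; AND[min(a, b)] → w = 0.82
R4 (z=79.0): average=0.97, bad=0.08; AND[min(a, b)] → w = 0.08
Weighted average = (0.03·72.0 + 0.94·11.0 + 0.82·67.0 + 0.08·79.0) / (0.03 + 0.94 + 0.82 + 0.08)
  = 73.7600 / 1.8700 = 39.44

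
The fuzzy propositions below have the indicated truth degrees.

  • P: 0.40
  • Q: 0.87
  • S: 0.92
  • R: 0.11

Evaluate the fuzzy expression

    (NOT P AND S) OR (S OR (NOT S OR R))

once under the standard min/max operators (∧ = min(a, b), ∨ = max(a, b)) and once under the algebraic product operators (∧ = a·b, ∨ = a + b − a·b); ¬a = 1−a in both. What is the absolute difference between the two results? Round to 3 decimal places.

0.051

Under standard min/max:
  NOT P = 1 − 0.40 = 0.60
  NOT P AND S = min(a, b) on (0.60, 0.92) = 0.60
  NOT S = 1 − 0.92 = 0.08
  NOT S OR R = max(a, b) on (0.08, 0.11) = 0.11
  S OR (NOT S OR R) = max(a, b) on (0.92, 0.11) = 0.92
  (NOT P AND S) OR (S OR (NOT S OR R)) = max(a, b) on (0.60, 0.92) = 0.92
  → value = 0.9200
Under algebraic product:
  NOT P = 1 − 0.4000 = 0.6000
  NOT P AND S = a·b on (0.6000, 0.9200) = 0.5520
  NOT S = 1 − 0.9200 = 0.0800
  NOT S OR R = a + b − a·b on (0.0800, 0.1100) = 0.1812
  S OR (NOT S OR R) = a + b − a·b on (0.9200, 0.1812) = 0.9345
  (NOT P AND S) OR (S OR (NOT S OR R)) = a + b − a·b on (0.5520, 0.9345) = 0.9707
  → value = 0.9707
|0.9200 − 0.9707| = 0.051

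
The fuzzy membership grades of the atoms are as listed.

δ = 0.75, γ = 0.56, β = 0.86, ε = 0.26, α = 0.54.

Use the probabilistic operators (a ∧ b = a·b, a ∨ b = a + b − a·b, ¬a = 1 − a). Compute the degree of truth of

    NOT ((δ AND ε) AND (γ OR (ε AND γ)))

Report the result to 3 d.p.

δ AND ε = a·b on (0.7500, 0.2600) = 0.1950
ε AND γ = a·b on (0.2600, 0.5600) = 0.1456
γ OR (ε AND γ) = a + b − a·b on (0.5600, 0.1456) = 0.6241
(δ AND ε) AND (γ OR (ε AND γ)) = a·b on (0.1950, 0.6241) = 0.1217
NOT ((δ AND ε) AND (γ OR (ε AND γ))) = 1 − 0.1217 = 0.8783

0.878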